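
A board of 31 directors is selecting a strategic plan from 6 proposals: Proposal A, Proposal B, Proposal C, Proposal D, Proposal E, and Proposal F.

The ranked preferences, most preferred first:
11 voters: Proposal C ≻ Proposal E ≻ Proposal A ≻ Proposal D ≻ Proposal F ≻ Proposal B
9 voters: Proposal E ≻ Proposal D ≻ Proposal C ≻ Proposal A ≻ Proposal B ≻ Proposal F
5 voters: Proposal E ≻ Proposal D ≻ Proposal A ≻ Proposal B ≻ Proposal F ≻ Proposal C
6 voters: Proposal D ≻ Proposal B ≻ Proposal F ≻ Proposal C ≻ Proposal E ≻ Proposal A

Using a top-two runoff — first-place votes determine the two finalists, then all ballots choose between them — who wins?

Round 1 first-place votes: Proposal A 0, Proposal B 0, Proposal C 11, Proposal D 6, Proposal E 14, Proposal F 0. Proposal E and Proposal C advance.
Runoff: Proposal E is ranked above Proposal C on 14 ballots, Proposal C above Proposal E on 17.

Proposal C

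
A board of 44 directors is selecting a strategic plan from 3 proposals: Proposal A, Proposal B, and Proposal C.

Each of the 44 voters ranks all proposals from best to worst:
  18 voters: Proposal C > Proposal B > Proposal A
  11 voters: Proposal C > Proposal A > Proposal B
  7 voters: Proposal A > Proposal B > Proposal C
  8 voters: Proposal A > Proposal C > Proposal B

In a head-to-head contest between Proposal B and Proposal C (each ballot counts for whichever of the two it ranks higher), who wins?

Proposal C

Proposal B is ranked above Proposal C on 7 ballots; Proposal C above Proposal B on 37.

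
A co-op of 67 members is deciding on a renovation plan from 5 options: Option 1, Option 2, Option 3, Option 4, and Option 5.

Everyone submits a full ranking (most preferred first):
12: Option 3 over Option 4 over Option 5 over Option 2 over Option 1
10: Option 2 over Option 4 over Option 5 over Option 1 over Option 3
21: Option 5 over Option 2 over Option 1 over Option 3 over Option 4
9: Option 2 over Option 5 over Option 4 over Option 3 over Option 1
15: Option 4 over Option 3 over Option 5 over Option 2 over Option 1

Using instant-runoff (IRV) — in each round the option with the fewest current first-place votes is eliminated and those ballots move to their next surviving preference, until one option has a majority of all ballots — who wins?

Round 1: Option 1 0, Option 2 19, Option 3 12, Option 4 15, Option 5 21. Option 1 eliminated.
Round 2: Option 2 19, Option 3 12, Option 4 15, Option 5 21. Option 3 eliminated.
Round 3: Option 2 19, Option 4 27, Option 5 21. Option 2 eliminated.
Round 4: Option 4 37, Option 5 30. Option 4 has a majority (≥34).

Option 4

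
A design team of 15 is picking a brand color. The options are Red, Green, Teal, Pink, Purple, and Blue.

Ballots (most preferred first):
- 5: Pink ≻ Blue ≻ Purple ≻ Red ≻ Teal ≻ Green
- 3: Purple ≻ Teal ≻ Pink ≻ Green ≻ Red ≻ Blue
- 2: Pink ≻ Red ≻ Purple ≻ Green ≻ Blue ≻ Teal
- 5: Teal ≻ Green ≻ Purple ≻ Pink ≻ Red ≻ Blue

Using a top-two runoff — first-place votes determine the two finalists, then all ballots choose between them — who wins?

Round 1 first-place votes: Red 0, Green 0, Teal 5, Pink 7, Purple 3, Blue 0. Pink and Teal advance.
Runoff: Pink is ranked above Teal on 7 ballots, Teal above Pink on 8.

Teal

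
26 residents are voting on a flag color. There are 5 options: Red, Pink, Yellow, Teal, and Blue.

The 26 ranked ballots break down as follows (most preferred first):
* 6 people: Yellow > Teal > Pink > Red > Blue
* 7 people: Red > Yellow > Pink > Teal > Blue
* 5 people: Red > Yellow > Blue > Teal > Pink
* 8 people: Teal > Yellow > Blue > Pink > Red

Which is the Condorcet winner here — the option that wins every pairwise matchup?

Yellow vs Red: 14–12
Yellow vs Pink: 26–0
Yellow vs Teal: 18–8
Yellow vs Blue: 26–0
Yellow beats every other option.

Yellow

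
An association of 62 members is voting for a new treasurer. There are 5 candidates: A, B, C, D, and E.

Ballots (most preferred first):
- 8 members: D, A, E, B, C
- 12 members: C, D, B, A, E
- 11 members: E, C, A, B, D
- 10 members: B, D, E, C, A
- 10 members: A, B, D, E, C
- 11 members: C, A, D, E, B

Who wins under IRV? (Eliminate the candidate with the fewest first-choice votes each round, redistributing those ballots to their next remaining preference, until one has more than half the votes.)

Round 1: A 10, B 10, C 23, D 8, E 11. D eliminated.
Round 2: A 18, B 10, C 23, E 11. B eliminated.
Round 3: A 18, C 23, E 21. A eliminated.
Round 4: C 23, E 39. E has a majority (≥32).

E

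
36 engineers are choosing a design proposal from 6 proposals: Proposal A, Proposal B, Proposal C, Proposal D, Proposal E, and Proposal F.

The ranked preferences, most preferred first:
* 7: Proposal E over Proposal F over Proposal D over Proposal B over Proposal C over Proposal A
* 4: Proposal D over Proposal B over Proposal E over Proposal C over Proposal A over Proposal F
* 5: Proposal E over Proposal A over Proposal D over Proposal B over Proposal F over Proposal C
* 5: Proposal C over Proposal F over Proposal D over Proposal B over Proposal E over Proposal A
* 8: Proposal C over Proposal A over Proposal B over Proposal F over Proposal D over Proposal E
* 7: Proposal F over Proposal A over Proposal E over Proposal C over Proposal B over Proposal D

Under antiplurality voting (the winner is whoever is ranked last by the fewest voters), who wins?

Proposal B

Last-place votes: Proposal A 12, Proposal B 0, Proposal C 5, Proposal D 7, Proposal E 8, Proposal F 4.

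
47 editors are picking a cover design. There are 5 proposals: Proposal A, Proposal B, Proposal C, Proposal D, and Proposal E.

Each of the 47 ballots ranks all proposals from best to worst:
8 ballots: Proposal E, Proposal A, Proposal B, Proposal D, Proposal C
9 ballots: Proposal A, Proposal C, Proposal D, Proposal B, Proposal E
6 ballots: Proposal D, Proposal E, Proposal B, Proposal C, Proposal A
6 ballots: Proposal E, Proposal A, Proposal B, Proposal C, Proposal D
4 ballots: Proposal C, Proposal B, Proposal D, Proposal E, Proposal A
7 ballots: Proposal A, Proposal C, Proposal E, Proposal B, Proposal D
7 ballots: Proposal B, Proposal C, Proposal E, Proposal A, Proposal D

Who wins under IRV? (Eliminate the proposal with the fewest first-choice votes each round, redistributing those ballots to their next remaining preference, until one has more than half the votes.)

Proposal E

Round 1: Proposal A 16, Proposal B 7, Proposal C 4, Proposal D 6, Proposal E 14. Proposal C eliminated.
Round 2: Proposal A 16, Proposal B 11, Proposal D 6, Proposal E 14. Proposal D eliminated.
Round 3: Proposal A 16, Proposal B 11, Proposal E 20. Proposal B eliminated.
Round 4: Proposal A 16, Proposal E 31. Proposal E has a majority (≥24).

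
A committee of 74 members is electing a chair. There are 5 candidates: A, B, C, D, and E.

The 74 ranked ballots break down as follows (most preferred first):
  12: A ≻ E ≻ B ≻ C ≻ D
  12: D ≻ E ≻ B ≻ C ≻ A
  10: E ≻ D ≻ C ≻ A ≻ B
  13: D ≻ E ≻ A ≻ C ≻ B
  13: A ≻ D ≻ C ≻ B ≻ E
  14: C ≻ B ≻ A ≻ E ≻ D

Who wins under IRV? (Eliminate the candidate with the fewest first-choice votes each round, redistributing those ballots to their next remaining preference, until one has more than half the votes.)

A

Round 1: A 25, B 0, C 14, D 25, E 10. B eliminated.
Round 2: A 25, C 14, D 25, E 10. E eliminated.
Round 3: A 25, C 14, D 35. C eliminated.
Round 4: A 39, D 35. A has a majority (≥38).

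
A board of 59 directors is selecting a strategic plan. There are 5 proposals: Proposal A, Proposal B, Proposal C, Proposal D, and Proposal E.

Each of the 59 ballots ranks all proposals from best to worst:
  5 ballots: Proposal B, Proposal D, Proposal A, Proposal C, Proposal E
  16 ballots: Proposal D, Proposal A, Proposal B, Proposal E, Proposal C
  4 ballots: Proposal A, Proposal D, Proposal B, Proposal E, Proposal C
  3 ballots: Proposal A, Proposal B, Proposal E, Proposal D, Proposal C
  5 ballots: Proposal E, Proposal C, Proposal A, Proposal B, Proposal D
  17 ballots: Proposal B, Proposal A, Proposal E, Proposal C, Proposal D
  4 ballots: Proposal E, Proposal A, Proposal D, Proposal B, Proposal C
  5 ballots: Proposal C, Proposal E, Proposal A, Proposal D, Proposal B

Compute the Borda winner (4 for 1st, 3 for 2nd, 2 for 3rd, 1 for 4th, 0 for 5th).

Proposal A: 5×2 + 16×3 + 4×4 + 3×4 + 5×2 + 17×3 + 4×3 + 5×2 = 169
Proposal B: 5×4 + 16×2 + 4×2 + 3×3 + 5×1 + 17×4 + 4×1 + 5×0 = 146
Proposal C: 5×1 + 16×0 + 4×0 + 3×0 + 5×3 + 17×1 + 4×0 + 5×4 = 57
Proposal D: 5×3 + 16×4 + 4×3 + 3×1 + 5×0 + 17×0 + 4×2 + 5×1 = 107
Proposal E: 5×0 + 16×1 + 4×1 + 3×2 + 5×4 + 17×2 + 4×4 + 5×3 = 111

Proposal A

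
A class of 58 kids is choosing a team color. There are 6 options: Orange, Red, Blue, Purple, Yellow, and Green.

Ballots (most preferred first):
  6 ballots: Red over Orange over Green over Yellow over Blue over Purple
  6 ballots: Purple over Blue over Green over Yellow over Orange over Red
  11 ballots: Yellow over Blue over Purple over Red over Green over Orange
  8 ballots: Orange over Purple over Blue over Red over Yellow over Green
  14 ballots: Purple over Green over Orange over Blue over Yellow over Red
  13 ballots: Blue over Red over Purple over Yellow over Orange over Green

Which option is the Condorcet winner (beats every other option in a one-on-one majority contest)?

Blue

Blue vs Orange: 30–28
Blue vs Red: 52–6
Blue vs Purple: 30–28
Blue vs Yellow: 41–17
Blue vs Green: 38–20
Blue beats every other option.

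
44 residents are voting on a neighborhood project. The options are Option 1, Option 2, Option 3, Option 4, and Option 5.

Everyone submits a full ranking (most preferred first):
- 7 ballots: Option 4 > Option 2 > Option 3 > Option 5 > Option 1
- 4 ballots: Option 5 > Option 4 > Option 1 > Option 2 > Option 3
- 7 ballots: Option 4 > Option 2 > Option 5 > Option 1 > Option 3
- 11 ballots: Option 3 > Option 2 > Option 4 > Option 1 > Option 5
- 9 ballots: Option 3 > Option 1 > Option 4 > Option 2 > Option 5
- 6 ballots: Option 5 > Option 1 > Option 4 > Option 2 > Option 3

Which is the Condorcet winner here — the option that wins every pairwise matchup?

Option 4 vs Option 1: 29–15
Option 4 vs Option 2: 33–11
Option 4 vs Option 3: 24–20
Option 4 vs Option 5: 34–10
Option 4 beats every other option.

Option 4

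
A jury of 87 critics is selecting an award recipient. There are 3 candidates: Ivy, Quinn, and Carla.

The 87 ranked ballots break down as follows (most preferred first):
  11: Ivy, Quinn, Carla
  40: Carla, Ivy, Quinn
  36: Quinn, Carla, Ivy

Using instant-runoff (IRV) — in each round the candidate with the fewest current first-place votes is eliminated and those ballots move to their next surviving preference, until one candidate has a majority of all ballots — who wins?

Quinn

Round 1: Ivy 11, Quinn 36, Carla 40. Ivy eliminated.
Round 2: Quinn 47, Carla 40. Quinn has a majority (≥44).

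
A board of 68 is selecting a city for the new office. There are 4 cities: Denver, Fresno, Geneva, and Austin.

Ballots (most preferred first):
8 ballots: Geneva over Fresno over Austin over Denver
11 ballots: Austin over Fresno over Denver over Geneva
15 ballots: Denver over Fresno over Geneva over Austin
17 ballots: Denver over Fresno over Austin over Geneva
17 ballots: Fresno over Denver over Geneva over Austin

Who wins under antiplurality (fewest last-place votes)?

Last-place votes: Denver 8, Fresno 0, Geneva 28, Austin 32.

Fresno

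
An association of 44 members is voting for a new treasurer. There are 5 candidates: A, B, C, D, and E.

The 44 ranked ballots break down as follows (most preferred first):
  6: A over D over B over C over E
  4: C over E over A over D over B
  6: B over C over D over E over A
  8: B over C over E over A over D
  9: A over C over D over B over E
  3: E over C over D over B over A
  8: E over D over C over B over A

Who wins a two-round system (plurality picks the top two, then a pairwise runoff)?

Round 1 first-place votes: A 15, B 14, C 4, D 0, E 11. A and B advance.
Runoff: A is ranked above B on 19 ballots, B above A on 25.

B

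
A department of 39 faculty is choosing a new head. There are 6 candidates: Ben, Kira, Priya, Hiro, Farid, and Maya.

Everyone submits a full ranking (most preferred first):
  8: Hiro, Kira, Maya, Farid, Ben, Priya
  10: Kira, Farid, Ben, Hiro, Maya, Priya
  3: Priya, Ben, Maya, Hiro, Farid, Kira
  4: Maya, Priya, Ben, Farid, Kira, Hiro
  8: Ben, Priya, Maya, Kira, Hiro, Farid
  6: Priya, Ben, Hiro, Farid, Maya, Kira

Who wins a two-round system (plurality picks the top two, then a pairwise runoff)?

Priya

Round 1 first-place votes: Ben 8, Kira 10, Priya 9, Hiro 8, Farid 0, Maya 4. Kira and Priya advance.
Runoff: Kira is ranked above Priya on 18 ballots, Priya above Kira on 21.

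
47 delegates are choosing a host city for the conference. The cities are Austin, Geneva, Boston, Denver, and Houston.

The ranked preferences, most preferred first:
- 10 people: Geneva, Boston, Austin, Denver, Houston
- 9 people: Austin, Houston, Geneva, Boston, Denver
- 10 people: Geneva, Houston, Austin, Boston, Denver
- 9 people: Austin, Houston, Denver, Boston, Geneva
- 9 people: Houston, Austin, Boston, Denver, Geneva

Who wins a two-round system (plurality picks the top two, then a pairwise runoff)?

Round 1 first-place votes: Austin 18, Geneva 20, Boston 0, Denver 0, Houston 9. Geneva and Austin advance.
Runoff: Geneva is ranked above Austin on 20 ballots, Austin above Geneva on 27.

Austin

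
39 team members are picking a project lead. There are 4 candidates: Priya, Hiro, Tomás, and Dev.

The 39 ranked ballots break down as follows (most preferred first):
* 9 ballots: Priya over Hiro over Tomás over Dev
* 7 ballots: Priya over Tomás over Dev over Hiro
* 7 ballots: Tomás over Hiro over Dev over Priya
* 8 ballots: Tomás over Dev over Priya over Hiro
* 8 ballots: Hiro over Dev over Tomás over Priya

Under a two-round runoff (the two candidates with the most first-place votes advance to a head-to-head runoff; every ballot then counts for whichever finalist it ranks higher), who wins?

Round 1 first-place votes: Priya 16, Hiro 8, Tomás 15, Dev 0. Priya and Tomás advance.
Runoff: Priya is ranked above Tomás on 16 ballots, Tomás above Priya on 23.

Tomás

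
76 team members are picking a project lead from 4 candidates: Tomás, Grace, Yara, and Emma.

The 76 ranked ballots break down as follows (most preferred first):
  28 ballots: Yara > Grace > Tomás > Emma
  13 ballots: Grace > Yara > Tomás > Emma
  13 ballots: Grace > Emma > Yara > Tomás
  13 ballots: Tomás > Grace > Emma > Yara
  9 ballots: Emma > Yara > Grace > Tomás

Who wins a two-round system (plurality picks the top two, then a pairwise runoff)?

Round 1 first-place votes: Tomás 13, Grace 26, Yara 28, Emma 9. Yara and Grace advance.
Runoff: Yara is ranked above Grace on 37 ballots, Grace above Yara on 39.

Grace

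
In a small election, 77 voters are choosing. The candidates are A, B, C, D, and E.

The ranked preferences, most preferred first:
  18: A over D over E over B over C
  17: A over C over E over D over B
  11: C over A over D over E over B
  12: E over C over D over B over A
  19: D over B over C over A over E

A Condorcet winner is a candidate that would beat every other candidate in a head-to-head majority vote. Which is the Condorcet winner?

C vs A: 42–35
C vs B: 40–37
C vs D: 40–37
C vs E: 47–30
C beats every other candidate.

C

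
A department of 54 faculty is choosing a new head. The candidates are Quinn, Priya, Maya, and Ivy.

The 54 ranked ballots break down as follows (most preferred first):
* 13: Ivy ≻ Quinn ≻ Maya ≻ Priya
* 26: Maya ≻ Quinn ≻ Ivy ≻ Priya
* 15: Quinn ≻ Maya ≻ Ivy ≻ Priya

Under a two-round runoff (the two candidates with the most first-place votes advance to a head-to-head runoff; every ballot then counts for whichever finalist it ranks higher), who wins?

Quinn

Round 1 first-place votes: Quinn 15, Priya 0, Maya 26, Ivy 13. Maya and Quinn advance.
Runoff: Maya is ranked above Quinn on 26 ballots, Quinn above Maya on 28.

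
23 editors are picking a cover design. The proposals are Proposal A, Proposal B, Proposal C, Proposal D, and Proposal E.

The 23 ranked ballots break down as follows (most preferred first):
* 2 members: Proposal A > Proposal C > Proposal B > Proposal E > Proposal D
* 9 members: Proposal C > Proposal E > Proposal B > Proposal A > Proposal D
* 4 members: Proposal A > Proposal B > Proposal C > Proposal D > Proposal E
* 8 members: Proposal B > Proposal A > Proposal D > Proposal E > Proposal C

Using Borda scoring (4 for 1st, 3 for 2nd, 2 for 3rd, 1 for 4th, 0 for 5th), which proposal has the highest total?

Proposal B

Proposal A: 2×4 + 9×1 + 4×4 + 8×3 = 57
Proposal B: 2×2 + 9×2 + 4×3 + 8×4 = 66
Proposal C: 2×3 + 9×4 + 4×2 + 8×0 = 50
Proposal D: 2×0 + 9×0 + 4×1 + 8×2 = 20
Proposal E: 2×1 + 9×3 + 4×0 + 8×1 = 37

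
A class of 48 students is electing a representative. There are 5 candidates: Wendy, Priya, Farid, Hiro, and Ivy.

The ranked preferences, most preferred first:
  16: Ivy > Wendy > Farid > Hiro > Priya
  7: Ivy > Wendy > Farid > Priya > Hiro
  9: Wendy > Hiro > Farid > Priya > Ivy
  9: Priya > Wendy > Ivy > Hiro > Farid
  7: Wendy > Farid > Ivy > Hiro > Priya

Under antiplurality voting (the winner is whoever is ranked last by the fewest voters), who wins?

Wendy

Last-place votes: Wendy 0, Priya 23, Farid 9, Hiro 7, Ivy 9.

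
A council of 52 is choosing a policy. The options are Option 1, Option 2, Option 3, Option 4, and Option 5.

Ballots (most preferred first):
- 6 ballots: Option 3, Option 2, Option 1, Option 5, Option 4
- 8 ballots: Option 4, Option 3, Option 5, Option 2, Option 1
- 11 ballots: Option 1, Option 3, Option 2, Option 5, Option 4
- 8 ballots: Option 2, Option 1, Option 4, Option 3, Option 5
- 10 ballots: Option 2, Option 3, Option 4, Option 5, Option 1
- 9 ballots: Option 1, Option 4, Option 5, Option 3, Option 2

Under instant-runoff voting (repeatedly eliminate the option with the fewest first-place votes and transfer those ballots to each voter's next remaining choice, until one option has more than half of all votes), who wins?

Round 1: Option 1 20, Option 2 18, Option 3 6, Option 4 8, Option 5 0. Option 5 eliminated.
Round 2: Option 1 20, Option 2 18, Option 3 6, Option 4 8. Option 3 eliminated.
Round 3: Option 1 20, Option 2 24, Option 4 8. Option 4 eliminated.
Round 4: Option 1 20, Option 2 32. Option 2 has a majority (≥27).

Option 2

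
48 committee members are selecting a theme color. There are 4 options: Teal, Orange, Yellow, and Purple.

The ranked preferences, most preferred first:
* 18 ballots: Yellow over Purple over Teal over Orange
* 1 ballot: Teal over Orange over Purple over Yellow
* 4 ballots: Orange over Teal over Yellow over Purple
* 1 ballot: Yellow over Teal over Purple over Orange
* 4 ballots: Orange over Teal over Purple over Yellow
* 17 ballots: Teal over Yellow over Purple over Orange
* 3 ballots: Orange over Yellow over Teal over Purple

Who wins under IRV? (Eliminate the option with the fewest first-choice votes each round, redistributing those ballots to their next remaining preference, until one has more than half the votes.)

Round 1: Teal 18, Orange 11, Yellow 19, Purple 0. Purple eliminated.
Round 2: Teal 18, Orange 11, Yellow 19. Orange eliminated.
Round 3: Teal 26, Yellow 22. Teal has a majority (≥25).

Teal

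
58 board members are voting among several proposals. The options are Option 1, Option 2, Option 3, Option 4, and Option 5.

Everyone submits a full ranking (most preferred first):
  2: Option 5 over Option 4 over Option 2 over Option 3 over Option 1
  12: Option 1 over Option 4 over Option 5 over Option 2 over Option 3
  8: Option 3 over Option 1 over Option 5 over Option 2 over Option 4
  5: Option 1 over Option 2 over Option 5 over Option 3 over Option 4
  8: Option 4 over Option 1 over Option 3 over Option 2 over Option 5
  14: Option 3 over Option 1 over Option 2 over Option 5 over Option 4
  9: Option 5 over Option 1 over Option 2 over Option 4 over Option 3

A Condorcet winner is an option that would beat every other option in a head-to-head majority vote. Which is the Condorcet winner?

Option 1

Option 1 vs Option 2: 56–2
Option 1 vs Option 3: 34–24
Option 1 vs Option 4: 48–10
Option 1 vs Option 5: 47–11
Option 1 beats every other option.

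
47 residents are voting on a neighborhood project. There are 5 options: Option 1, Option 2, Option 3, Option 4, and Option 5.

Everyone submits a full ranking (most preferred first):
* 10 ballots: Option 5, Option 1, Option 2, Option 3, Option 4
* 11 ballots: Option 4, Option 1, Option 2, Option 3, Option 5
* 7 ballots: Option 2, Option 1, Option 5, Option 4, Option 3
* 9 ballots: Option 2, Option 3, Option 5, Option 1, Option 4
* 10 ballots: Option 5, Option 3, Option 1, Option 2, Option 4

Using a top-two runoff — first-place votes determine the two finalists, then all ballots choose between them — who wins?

Round 1 first-place votes: Option 1 0, Option 2 16, Option 3 0, Option 4 11, Option 5 20. Option 5 and Option 2 advance.
Runoff: Option 5 is ranked above Option 2 on 20 ballots, Option 2 above Option 5 on 27.

Option 2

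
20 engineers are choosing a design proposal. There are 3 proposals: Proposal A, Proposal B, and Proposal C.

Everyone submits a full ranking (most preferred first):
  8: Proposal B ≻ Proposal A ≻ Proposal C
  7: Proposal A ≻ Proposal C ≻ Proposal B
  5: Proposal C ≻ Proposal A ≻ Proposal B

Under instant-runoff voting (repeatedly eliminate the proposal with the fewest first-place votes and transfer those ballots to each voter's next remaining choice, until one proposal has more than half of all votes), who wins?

Round 1: Proposal A 7, Proposal B 8, Proposal C 5. Proposal C eliminated.
Round 2: Proposal A 12, Proposal B 8. Proposal A has a majority (≥11).

Proposal A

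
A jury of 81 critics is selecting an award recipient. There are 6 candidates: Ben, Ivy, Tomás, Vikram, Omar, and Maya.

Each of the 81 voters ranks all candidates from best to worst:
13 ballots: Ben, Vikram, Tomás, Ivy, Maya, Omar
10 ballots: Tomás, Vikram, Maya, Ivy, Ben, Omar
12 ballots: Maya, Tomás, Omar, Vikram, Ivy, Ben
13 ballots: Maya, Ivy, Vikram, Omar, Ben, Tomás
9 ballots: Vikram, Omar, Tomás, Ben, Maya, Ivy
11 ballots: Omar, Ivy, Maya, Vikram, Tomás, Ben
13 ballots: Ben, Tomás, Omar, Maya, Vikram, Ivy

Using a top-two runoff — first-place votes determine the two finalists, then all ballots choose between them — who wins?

Maya

Round 1 first-place votes: Ben 26, Ivy 0, Tomás 10, Vikram 9, Omar 11, Maya 25. Ben and Maya advance.
Runoff: Ben is ranked above Maya on 35 ballots, Maya above Ben on 46.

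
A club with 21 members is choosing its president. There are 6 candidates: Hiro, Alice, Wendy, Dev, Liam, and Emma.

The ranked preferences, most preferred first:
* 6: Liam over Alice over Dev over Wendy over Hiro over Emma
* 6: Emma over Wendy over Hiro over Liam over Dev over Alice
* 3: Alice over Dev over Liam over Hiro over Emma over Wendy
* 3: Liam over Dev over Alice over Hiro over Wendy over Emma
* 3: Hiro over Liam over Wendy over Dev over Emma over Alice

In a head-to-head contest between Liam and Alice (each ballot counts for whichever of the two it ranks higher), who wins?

Liam is ranked above Alice on 18 ballots; Alice above Liam on 3.

Liam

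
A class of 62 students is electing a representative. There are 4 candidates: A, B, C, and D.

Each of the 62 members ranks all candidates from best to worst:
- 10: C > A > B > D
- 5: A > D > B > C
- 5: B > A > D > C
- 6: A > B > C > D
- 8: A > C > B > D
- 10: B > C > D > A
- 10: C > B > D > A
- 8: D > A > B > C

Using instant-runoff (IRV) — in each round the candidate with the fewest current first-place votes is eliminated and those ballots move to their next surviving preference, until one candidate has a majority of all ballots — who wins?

A

Round 1: A 19, B 15, C 20, D 8. D eliminated.
Round 2: A 27, B 15, C 20. B eliminated.
Round 3: A 32, C 30. A has a majority (≥32).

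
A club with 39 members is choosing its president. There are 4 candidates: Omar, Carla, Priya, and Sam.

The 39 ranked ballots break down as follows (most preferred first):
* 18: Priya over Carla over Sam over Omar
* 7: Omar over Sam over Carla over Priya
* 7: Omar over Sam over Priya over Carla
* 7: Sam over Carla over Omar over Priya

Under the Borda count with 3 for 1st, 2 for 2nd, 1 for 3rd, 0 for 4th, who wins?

Sam

Omar: 18×0 + 7×3 + 7×3 + 7×1 = 49
Carla: 18×2 + 7×1 + 7×0 + 7×2 = 57
Priya: 18×3 + 7×0 + 7×1 + 7×0 = 61
Sam: 18×1 + 7×2 + 7×2 + 7×3 = 67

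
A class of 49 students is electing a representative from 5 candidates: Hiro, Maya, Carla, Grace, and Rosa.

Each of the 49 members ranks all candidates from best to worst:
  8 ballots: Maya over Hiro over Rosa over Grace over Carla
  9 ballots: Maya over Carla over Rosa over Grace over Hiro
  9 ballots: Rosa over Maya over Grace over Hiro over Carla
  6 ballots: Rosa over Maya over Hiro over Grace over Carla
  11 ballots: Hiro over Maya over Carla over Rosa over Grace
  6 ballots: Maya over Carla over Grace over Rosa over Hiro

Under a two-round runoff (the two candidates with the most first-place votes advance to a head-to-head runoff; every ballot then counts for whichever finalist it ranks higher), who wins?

Round 1 first-place votes: Hiro 11, Maya 23, Carla 0, Grace 0, Rosa 15. Maya and Rosa advance.
Runoff: Maya is ranked above Rosa on 34 ballots, Rosa above Maya on 15.

Maya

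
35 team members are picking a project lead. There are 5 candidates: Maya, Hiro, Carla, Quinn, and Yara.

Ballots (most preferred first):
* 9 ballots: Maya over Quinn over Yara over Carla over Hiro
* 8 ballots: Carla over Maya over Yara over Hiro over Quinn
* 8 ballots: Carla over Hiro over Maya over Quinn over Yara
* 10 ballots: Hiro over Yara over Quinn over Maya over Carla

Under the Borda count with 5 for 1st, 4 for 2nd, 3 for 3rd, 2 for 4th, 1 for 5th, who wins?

Maya

Maya: 9×5 + 8×4 + 8×3 + 10×2 = 121
Hiro: 9×1 + 8×2 + 8×4 + 10×5 = 107
Carla: 9×2 + 8×5 + 8×5 + 10×1 = 108
Quinn: 9×4 + 8×1 + 8×2 + 10×3 = 90
Yara: 9×3 + 8×3 + 8×1 + 10×4 = 99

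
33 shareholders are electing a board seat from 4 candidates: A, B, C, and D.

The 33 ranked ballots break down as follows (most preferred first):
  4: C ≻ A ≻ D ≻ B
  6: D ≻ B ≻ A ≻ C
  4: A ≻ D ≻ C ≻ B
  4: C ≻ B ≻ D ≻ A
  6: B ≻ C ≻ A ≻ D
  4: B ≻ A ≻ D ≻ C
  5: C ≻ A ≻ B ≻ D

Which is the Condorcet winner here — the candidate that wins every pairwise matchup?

C

C vs A: 19–14
C vs B: 17–16
C vs D: 19–14
C beats every other candidate.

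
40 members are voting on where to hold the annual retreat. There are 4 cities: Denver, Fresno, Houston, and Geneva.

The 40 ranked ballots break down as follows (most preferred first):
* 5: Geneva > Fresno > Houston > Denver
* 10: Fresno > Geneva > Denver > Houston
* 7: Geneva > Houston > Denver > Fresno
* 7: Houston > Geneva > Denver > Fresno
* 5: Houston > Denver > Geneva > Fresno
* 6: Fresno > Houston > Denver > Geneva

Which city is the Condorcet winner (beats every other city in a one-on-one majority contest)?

Geneva

Geneva vs Denver: 29–11
Geneva vs Fresno: 24–16
Geneva vs Houston: 22–18
Geneva beats every other city.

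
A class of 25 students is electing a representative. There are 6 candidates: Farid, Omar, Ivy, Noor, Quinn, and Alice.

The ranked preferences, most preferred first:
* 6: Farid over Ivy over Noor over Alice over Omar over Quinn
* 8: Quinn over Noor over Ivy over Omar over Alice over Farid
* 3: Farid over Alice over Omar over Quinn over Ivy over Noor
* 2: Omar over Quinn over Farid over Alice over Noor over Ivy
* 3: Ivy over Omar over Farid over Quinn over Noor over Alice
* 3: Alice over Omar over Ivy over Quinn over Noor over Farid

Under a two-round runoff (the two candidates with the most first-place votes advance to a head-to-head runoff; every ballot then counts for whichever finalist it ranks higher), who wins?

Quinn

Round 1 first-place votes: Farid 9, Omar 2, Ivy 3, Noor 0, Quinn 8, Alice 3. Farid and Quinn advance.
Runoff: Farid is ranked above Quinn on 12 ballots, Quinn above Farid on 13.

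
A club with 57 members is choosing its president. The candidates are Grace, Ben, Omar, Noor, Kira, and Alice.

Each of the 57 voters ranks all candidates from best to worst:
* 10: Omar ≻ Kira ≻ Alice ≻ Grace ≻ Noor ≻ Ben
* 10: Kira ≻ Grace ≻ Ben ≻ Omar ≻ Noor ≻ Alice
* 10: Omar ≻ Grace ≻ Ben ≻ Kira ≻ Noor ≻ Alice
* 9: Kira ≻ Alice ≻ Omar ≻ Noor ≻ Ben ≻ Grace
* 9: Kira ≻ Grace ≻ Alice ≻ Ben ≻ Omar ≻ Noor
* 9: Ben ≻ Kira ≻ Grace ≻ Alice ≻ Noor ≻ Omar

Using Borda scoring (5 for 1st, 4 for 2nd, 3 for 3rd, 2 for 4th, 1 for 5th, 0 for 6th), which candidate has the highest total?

Grace: 10×2 + 10×4 + 10×4 + 9×0 + 9×4 + 9×3 = 163
Ben: 10×0 + 10×3 + 10×3 + 9×1 + 9×2 + 9×5 = 132
Omar: 10×5 + 10×2 + 10×5 + 9×3 + 9×1 + 9×0 = 156
Noor: 10×1 + 10×1 + 10×1 + 9×2 + 9×0 + 9×1 = 57
Kira: 10×4 + 10×5 + 10×2 + 9×5 + 9×5 + 9×4 = 236
Alice: 10×3 + 10×0 + 10×0 + 9×4 + 9×3 + 9×2 = 111

Kira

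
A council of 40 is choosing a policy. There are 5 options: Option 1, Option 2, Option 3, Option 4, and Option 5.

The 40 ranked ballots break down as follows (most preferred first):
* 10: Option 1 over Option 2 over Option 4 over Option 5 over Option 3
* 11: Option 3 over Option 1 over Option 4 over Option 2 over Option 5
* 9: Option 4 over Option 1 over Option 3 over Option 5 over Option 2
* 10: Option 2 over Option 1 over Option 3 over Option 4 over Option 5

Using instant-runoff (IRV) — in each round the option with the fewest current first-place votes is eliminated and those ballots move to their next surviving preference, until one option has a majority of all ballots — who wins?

Option 1

Round 1: Option 1 10, Option 2 10, Option 3 11, Option 4 9, Option 5 0. Option 5 eliminated.
Round 2: Option 1 10, Option 2 10, Option 3 11, Option 4 9. Option 4 eliminated.
Round 3: Option 1 19, Option 2 10, Option 3 11. Option 2 eliminated.
Round 4: Option 1 29, Option 3 11. Option 1 has a majority (≥21).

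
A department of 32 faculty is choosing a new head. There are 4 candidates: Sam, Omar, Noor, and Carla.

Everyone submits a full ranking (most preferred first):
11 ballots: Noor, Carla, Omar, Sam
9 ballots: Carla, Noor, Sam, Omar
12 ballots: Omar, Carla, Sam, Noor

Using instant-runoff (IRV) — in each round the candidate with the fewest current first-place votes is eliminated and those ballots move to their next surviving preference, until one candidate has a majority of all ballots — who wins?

Round 1: Sam 0, Omar 12, Noor 11, Carla 9. Sam eliminated.
Round 2: Omar 12, Noor 11, Carla 9. Carla eliminated.
Round 3: Omar 12, Noor 20. Noor has a majority (≥17).

Noor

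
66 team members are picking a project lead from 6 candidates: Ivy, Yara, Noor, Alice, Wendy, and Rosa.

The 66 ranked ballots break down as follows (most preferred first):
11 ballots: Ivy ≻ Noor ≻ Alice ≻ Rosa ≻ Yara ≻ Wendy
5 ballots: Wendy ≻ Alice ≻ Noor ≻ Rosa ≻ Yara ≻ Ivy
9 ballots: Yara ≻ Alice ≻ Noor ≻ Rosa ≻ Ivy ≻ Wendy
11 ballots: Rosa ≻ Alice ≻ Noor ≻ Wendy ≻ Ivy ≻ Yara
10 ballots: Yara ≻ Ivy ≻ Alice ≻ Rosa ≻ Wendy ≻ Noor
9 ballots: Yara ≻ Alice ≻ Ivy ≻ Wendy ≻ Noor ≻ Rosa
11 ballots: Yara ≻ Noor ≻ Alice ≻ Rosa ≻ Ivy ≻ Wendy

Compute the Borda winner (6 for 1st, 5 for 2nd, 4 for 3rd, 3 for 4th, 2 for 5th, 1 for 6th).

Alice

Ivy: 11×6 + 5×1 + 9×2 + 11×2 + 10×5 + 9×4 + 11×2 = 219
Yara: 11×2 + 5×2 + 9×6 + 11×1 + 10×6 + 9×6 + 11×6 = 277
Noor: 11×5 + 5×4 + 9×4 + 11×4 + 10×1 + 9×2 + 11×5 = 238
Alice: 11×4 + 5×5 + 9×5 + 11×5 + 10×4 + 9×5 + 11×4 = 298
Wendy: 11×1 + 5×6 + 9×1 + 11×3 + 10×2 + 9×3 + 11×1 = 141
Rosa: 11×3 + 5×3 + 9×3 + 11×6 + 10×3 + 9×1 + 11×3 = 213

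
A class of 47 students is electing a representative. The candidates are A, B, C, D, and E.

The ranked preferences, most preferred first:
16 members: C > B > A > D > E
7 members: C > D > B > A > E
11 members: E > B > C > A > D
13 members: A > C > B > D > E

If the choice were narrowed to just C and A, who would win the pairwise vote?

C

C is ranked above A on 34 ballots; A above C on 13.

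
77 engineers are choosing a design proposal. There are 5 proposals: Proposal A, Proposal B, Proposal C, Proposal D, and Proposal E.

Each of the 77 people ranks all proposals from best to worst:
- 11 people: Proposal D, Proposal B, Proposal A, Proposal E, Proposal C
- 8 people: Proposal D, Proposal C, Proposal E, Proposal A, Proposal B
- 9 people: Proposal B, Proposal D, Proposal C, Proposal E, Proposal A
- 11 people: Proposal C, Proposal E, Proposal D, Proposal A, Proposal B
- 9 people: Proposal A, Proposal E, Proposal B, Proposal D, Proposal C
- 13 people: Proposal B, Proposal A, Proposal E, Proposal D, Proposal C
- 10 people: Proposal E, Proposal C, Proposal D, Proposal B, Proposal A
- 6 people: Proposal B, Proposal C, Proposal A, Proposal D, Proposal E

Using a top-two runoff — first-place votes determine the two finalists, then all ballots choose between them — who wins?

Proposal D

Round 1 first-place votes: Proposal A 9, Proposal B 28, Proposal C 11, Proposal D 19, Proposal E 10. Proposal B and Proposal D advance.
Runoff: Proposal B is ranked above Proposal D on 37 ballots, Proposal D above Proposal B on 40.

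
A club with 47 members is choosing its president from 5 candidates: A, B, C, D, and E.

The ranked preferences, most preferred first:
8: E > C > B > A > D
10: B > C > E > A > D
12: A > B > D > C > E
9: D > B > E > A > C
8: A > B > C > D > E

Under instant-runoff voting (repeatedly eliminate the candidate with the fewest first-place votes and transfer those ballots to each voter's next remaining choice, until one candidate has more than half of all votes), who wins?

B

Round 1: A 20, B 10, C 0, D 9, E 8. C eliminated.
Round 2: A 20, B 10, D 9, E 8. E eliminated.
Round 3: A 20, B 18, D 9. D eliminated.
Round 4: A 20, B 27. B has a majority (≥24).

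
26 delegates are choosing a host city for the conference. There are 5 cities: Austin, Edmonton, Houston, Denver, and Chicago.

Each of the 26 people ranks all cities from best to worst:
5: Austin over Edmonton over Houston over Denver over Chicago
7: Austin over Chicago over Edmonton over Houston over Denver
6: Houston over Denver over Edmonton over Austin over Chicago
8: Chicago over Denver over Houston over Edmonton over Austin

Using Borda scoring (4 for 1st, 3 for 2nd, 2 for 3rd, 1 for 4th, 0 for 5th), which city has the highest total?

Austin: 5×4 + 7×4 + 6×1 + 8×0 = 54
Edmonton: 5×3 + 7×2 + 6×2 + 8×1 = 49
Houston: 5×2 + 7×1 + 6×4 + 8×2 = 57
Denver: 5×1 + 7×0 + 6×3 + 8×3 = 47
Chicago: 5×0 + 7×3 + 6×0 + 8×4 = 53

Houston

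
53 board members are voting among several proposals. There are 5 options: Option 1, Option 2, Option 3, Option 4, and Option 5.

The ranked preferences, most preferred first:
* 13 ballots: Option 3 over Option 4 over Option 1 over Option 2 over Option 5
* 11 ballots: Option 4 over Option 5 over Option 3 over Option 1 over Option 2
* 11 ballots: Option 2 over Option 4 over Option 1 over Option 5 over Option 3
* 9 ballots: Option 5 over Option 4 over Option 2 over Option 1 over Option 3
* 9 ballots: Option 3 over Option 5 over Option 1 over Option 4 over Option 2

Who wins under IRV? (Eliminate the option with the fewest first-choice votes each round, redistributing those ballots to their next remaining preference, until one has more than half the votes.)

Option 4

Round 1: Option 1 0, Option 2 11, Option 3 22, Option 4 11, Option 5 9. Option 1 eliminated.
Round 2: Option 2 11, Option 3 22, Option 4 11, Option 5 9. Option 5 eliminated.
Round 3: Option 2 11, Option 3 22, Option 4 20. Option 2 eliminated.
Round 4: Option 3 22, Option 4 31. Option 4 has a majority (≥27).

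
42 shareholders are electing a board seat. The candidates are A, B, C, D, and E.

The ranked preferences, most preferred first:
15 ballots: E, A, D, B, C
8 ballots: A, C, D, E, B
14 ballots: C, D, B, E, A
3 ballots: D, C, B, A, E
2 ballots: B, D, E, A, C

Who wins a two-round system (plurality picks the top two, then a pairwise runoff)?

Round 1 first-place votes: A 8, B 2, C 14, D 3, E 15. E and C advance.
Runoff: E is ranked above C on 17 ballots, C above E on 25.

C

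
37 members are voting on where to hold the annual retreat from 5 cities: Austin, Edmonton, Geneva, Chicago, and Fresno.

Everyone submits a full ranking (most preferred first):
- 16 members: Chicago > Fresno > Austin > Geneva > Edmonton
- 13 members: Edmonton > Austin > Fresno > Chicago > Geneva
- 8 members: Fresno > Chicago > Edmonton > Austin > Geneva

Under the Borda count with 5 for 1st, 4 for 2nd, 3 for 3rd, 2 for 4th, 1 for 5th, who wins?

Fresno

Austin: 16×3 + 13×4 + 8×2 = 116
Edmonton: 16×1 + 13×5 + 8×3 = 105
Geneva: 16×2 + 13×1 + 8×1 = 53
Chicago: 16×5 + 13×2 + 8×4 = 138
Fresno: 16×4 + 13×3 + 8×5 = 143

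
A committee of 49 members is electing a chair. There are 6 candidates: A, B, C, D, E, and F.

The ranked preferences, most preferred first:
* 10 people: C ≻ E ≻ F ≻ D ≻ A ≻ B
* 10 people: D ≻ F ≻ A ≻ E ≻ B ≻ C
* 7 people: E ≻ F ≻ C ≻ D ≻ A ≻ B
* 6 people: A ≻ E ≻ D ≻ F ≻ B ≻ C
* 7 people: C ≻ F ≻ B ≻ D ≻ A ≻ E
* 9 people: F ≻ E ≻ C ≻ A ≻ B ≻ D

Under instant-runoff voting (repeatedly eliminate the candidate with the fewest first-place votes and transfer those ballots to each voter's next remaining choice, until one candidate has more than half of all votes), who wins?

Round 1: A 6, B 0, C 17, D 10, E 7, F 9. B eliminated.
Round 2: A 6, C 17, D 10, E 7, F 9. A eliminated.
Round 3: C 17, D 10, E 13, F 9. F eliminated.
Round 4: C 17, D 10, E 22. D eliminated.
Round 5: C 17, E 32. E has a majority (≥25).

E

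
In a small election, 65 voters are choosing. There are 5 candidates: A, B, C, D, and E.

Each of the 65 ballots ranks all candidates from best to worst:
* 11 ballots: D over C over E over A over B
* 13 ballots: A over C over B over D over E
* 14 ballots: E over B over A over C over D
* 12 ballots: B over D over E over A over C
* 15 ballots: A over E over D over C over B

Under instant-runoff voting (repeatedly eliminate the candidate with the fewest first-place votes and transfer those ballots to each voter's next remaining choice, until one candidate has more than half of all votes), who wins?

E

Round 1: A 28, B 12, C 0, D 11, E 14. C eliminated.
Round 2: A 28, B 12, D 11, E 14. D eliminated.
Round 3: A 28, B 12, E 25. B eliminated.
Round 4: A 28, E 37. E has a majority (≥33).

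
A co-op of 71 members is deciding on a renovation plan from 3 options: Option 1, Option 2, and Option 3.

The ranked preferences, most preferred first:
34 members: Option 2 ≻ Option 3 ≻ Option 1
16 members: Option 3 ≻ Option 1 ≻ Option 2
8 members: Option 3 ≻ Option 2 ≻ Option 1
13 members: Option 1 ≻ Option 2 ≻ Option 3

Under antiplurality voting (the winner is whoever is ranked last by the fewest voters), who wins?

Option 3

Last-place votes: Option 1 42, Option 2 16, Option 3 13.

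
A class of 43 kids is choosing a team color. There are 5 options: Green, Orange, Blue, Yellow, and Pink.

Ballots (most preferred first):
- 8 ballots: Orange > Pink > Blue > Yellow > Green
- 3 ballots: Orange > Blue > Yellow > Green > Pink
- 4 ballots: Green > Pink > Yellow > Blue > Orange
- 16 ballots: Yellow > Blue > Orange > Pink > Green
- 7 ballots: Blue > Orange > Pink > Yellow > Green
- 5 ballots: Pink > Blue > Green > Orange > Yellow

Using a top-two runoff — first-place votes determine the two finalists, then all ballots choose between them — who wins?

Orange

Round 1 first-place votes: Green 4, Orange 11, Blue 7, Yellow 16, Pink 5. Yellow and Orange advance.
Runoff: Yellow is ranked above Orange on 20 ballots, Orange above Yellow on 23.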